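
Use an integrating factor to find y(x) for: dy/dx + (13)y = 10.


P(x) = 13, Q(x) = 10; integrating factor μ = e^(13x).
(μ y)' = 10e^(13x) ⇒ μ y = (10/13)e^(13x) + C.
Divide by μ: y = 10/13 + Ce^(-13x).


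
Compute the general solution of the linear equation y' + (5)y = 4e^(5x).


P(x) = 5 ⇒ μ = e^(5x).
(μ y)' = 4e^(10x) ⇒ μ y = (4/10)e^(10x) + C.
Divide by μ: y = (2/5)e^(5x) + Ce^(-5x).


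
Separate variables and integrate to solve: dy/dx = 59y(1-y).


Separate: dy/[y(1-y)] = 59 dx.
Partial fractions: 1/[y(1-y)] = 1/y + 1/(1-y).
Integrate: ln|y/(1-y)| = 59x + C₀.
Solve for y: y = 1/(1 + Ce^(-59x)).


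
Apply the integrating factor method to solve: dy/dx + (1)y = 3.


P(x) = 1, Q(x) = 3; integrating factor μ = e^(x).
(μ y)' = 3e^(x) ⇒ μ y = 3e^(x) + C.
Divide by μ: y = 3 + Ce^(-x).


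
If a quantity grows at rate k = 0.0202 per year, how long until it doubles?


Exponential growth: P(t) = P₀ e^(0.0202t). Set P(t)/P₀ = 2: e^(0.0202t) = 2.
Solve: t = ln(2)/0.0202 ≈ 34.31 years.


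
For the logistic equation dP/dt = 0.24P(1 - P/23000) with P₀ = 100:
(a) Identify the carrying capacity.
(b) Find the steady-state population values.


Logistic ODE dP/dt = 0.24P(1 - P/23000) has equilibria where dP/dt = 0, i.e. P = 0 or P = 23000.
The coefficient (1 - P/K) = 0 when P = K, identifying K = 23000 as the carrying capacity.
(a) K = 23000; (b) equilibria P = 0 and P = 23000.


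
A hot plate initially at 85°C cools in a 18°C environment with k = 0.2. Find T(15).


Newton's law: dT/dt = -k(T - T_a) has solution T(t) = T_a + (T₀ - T_a)e^(-kt).
Plug in T_a = 18, T₀ = 85, k = 0.2, t = 15: T(15) = 18 + (67)e^(-3.00) ≈ 21.3°C.


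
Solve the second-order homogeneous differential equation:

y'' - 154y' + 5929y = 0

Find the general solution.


Characteristic equation: r² - 154r + 5929 = 0, i.e. (r - 77)² = 0.
Repeated root r = 77; include an x factor for the second linearly independent solution.
General solution: y = (C₁ + C₂x)e^(77x).


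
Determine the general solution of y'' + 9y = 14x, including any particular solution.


Homogeneous: r² + 9 = 0 ⇒ r = ±3i, y_h = C₁cos(3x) + C₂sin(3x).
Polynomial forcing; try y_p = Ax + B. Then y_p'' + 9 y_p = 9(Ax + B) = 14x, so B = 0 and A = 14/9.
General solution: y = C₁cos(3x) + C₂sin(3x) + (14/9)x.


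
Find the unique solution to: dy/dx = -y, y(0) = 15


General solution of y' = -y is y = Ce^(-x).
Apply y(0) = 15: C = 15.
Particular solution: y = 15e^(-x).


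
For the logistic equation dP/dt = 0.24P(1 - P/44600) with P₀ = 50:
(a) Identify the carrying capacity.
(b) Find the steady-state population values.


Logistic ODE dP/dt = 0.24P(1 - P/44600) has equilibria where dP/dt = 0, i.e. P = 0 or P = 44600.
The coefficient (1 - P/K) = 0 when P = K, identifying K = 44600 as the carrying capacity.
(a) K = 44600; (b) equilibria P = 0 and P = 44600.


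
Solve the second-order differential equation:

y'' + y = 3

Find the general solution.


Homogeneous part: r² + 1 = 0 ⇒ r = ±1i, so y_h = C₁cos(x) + C₂sin(x).
Try constant y_p = A; plug in: 1A = 3 ⇒ A = 3.
General solution: y = C₁cos(x) + C₂sin(x) + 3.


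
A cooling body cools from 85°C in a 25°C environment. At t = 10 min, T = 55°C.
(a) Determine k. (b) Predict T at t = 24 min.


Newton's law: T(t) = T_a + (T₀ - T_a)e^(-kt).
(a) Use T(10) = 55: (55 - 25)/(85 - 25) = e^(-k·10), so k = -ln(0.500)/10 ≈ 0.0693.
(b) Apply k to t = 24: T(24) = 25 + (60)e^(-1.664) ≈ 36.4°C.


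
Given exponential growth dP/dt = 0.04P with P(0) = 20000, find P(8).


The ODE dP/dt = 0.04P has solution P(t) = P(0)e^(0.04t).
Substitute P(0) = 20000 and t = 8: P(8) = 20000 e^(0.32) ≈ 27543.


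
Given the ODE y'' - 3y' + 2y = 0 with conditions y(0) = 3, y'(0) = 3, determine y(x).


Characteristic roots of r² - 3r + 2 = 0 are 1, 2.
General solution y = c₁ e^(x) + c₂ e^(2x).
Apply y(0) = 3: c₁ + c₂ = 3. Apply y'(0) = 3: 1 c₁ + 2 c₂ = 3.
Solve: c₁ = 3, c₂ = 0.
Particular solution: y = 3e^(x) + 0e^(2x).


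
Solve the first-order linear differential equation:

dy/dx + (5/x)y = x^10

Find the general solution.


P(x) = 5/x ⇒ μ = x^5.
(x^5 y)' = x^5·x^10 = x^15.
Integrate: x^5 y = x^16/(16) + C.
Solve for y: y = (1/16)x^11 + C/x^5.


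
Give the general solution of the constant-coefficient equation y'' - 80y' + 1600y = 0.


Characteristic equation: r² - 80r + 1600 = 0, i.e. (r - 40)² = 0.
Repeated root r = 40; include an x factor for the second linearly independent solution.
General solution: y = (C₁ + C₂x)e^(40x).


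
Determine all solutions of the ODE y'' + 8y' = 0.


Characteristic equation: r² + 8r = 0.
Factor: (r + 8)(r - 0) = 0 ⇒ r = -8, 0 (distinct real).
General solution: y = C₁e^(-8x) + C₂.


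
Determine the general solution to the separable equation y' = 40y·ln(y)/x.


Separate: dy/[y ln(y)] = 40 dx/x.
Substitute u = ln(y): du/u = 40 dx/x.
Integrate: ln|ln(y)| = 40ln|x| + C₀, hence ln(y) = C·x^40.


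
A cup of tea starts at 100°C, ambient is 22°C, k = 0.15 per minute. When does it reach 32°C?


From T(t) = T_a + (T₀ - T_a)e^(-kt), set T(t) = 32:
(32 - 22) / (100 - 22) = e^(-0.15t), so t = -ln(0.128)/0.15 ≈ 13.7 minutes.


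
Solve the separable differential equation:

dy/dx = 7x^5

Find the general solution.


Integrate both sides with respect to x: y = ∫ 7x^5 dx = (7/6)x^6 + C.


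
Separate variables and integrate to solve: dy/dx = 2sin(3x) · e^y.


Separate: e^(-y) dy = 2sin(3x) dx.
Integrate: -e^(-y) = -(2/3)cos(3x) + C₀.
Rearrange: e^(-y) = (2/3)cos(3x) + C.


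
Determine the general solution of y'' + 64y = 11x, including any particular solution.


Homogeneous: r² + 64 = 0 ⇒ r = ±8i, y_h = C₁cos(8x) + C₂sin(8x).
Polynomial forcing; try y_p = Ax + B. Then y_p'' + 64 y_p = 64(Ax + B) = 11x, so B = 0 and A = 11/64.
General solution: y = C₁cos(8x) + C₂sin(8x) + (11/64)x.


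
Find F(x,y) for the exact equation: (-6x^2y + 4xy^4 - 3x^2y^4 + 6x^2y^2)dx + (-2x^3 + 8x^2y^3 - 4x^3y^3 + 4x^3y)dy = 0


Check exactness: ∂M/∂y = -6x^2 + 16xy^3 - 12x^2y^3 + 12x^2y and ∂N/∂x = -6x^2 + 16xy^3 - 12x^2y^3 + 12x^2y; equal, so the equation is exact.
Integrate M with respect to x (treating y as constant): ∫M dx = -2x^3y + 2x^2y^4 - x^3y^4 + 2x^3y^2 + h(y).
Differentiate w.r.t. y and set equal to N: all terms match, so h'(y) = 0 and h is a constant absorbed into C.
General solution: -2x^3y + 2x^2y^4 - x^3y^4 + 2x^3y^2 = C.


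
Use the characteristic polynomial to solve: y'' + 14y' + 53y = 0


Characteristic equation: r² + 14r + 53 = 0.
Discriminant is negative; roots r = -7 ± 2i (complex conjugate pair).
General solution uses e^(α x)(C₁ cos(β x) + C₂ sin(β x)): y = e^(-7x)(C₁cos(2x) + C₂sin(2x)).


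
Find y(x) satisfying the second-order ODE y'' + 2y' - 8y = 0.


Characteristic equation: r² + 2r - 8 = 0.
Factor: (r + 4)(r - 2) = 0 ⇒ r = -4, 2 (distinct real).
General solution: y = C₁e^(-4x) + C₂e^(2x).


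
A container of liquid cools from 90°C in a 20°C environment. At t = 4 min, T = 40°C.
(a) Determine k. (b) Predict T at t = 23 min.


Newton's law: T(t) = T_a + (T₀ - T_a)e^(-kt).
(a) Use T(4) = 40: (40 - 20)/(90 - 20) = e^(-k·4), so k = -ln(0.286)/4 ≈ 0.3132.
(b) Apply k to t = 23: T(23) = 20 + (70)e^(-7.203) ≈ 20.1°C.


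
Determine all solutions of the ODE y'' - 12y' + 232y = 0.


Characteristic equation: r² - 12r + 232 = 0.
Discriminant is negative; roots r = 6 ± 14i (complex conjugate pair).
General solution uses e^(α x)(C₁ cos(β x) + C₂ sin(β x)): y = e^(6x)(C₁cos(14x) + C₂sin(14x)).


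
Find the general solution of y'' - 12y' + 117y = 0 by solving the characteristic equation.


Characteristic equation: r² - 12r + 117 = 0.
Discriminant is negative; roots r = 6 ± 9i (complex conjugate pair).
General solution uses e^(α x)(C₁ cos(β x) + C₂ sin(β x)): y = e^(6x)(C₁cos(9x) + C₂sin(9x)).


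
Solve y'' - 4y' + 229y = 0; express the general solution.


Characteristic equation: r² - 4r + 229 = 0.
Discriminant is negative; roots r = 2 ± 15i (complex conjugate pair).
General solution uses e^(α x)(C₁ cos(β x) + C₂ sin(β x)): y = e^(2x)(C₁cos(15x) + C₂sin(15x)).


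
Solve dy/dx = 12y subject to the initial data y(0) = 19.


General solution of y' = 12y is y = Ce^(12x).
Apply y(0) = 19: C = 19.
Particular solution: y = 19e^(12x).


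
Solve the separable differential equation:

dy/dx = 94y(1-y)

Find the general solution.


Separate: dy/[y(1-y)] = 94 dx.
Partial fractions: 1/[y(1-y)] = 1/y + 1/(1-y).
Integrate: ln|y/(1-y)| = 94x + C₀.
Solve for y: y = 1/(1 + Ce^(-94x)).


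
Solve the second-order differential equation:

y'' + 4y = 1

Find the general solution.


Homogeneous part: r² + 4 = 0 ⇒ r = ±2i, so y_h = C₁cos(2x) + C₂sin(2x).
Try constant y_p = A; plug in: 4A = 1 ⇒ A = 1/4.
General solution: y = C₁cos(2x) + C₂sin(2x) + 1/4.


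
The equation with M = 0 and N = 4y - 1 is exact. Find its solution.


Check exactness: ∂M/∂y = 0 and ∂N/∂x = 0; equal, so the equation is exact.
Integrate M with respect to x (treating y as constant): ∫M dx = 0 + h(y).
Differentiate w.r.t. y and set equal to N: the x-dependent terms already match, leaving h'(y) = 4y - 1. Integrate: h(y) = 2y^2 - y.
So F(x,y) = 2y^2 - y.
General solution: 2y^2 - y = C.


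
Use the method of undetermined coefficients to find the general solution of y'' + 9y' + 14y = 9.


Characteristic roots of r² + 9r + 14 = 0 are -7, -2.
y_h = C₁e^(-7x) + C₂e^(-2x).
Constant forcing; try y_p = A. Then 14A = 9 ⇒ A = 9/14.
General solution: y = C₁e^(-7x) + C₂e^(-2x) + 9/14.


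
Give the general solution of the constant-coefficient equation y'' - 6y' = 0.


Characteristic equation: r² - 6r = 0.
Factor: (r - 6)(r - 0) = 0 ⇒ r = 6, 0 (distinct real).
General solution: y = C₁e^(6x) + C₂.


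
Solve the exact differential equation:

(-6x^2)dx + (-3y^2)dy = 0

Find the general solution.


Check exactness: ∂M/∂y = 0 and ∂N/∂x = 0; equal, so the equation is exact.
Integrate M with respect to x (treating y as constant): ∫M dx = -2x^3 + h(y).
Differentiate w.r.t. y and set equal to N: the x-dependent terms already match, leaving h'(y) = -3y^2. Integrate: h(y) = -y^3.
So F(x,y) = -2x^3 - y^3.
General solution: -2x^3 - y^3 = C.


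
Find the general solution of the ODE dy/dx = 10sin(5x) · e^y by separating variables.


Separate: e^(-y) dy = 10sin(5x) dx.
Integrate: -e^(-y) = -2cos(5x) + C₀.
Rearrange: e^(-y) = 2cos(5x) + C.


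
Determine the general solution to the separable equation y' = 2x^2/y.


Separate variables: y dy = 2x^2 dx.
Integrate both sides: y²/2 = (2/3)x^3 + C₀.
Multiply by 2: y² = (4/3)x^3 + C.


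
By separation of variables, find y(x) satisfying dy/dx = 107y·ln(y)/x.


Separate: dy/[y ln(y)] = 107 dx/x.
Substitute u = ln(y): du/u = 107 dx/x.
Integrate: ln|ln(y)| = 107ln|x| + C₀, hence ln(y) = C·x^107.


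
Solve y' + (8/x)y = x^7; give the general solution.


P(x) = 8/x ⇒ μ = x^8.
(x^8 y)' = x^15 ⇒ x^8 y = x^16/(16) + C.
Solve for y: y = (1/16)x^8 + C/x^8.


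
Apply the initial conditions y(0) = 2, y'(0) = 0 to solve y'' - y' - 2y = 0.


Characteristic roots of r² - r - 2 = 0 are -1, 2.
General solution y = c₁ e^(-x) + c₂ e^(2x).
Apply y(0) = 2: c₁ + c₂ = 2. Apply y'(0) = 0: -1 c₁ + 2 c₂ = 0.
Solve: c₁ = 4/3, c₂ = 2/3.
Particular solution: y = (4/3)e^(-x) + (2/3)e^(2x).


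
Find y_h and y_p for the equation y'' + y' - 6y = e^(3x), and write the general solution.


Characteristic roots of r² + r - 6 = 0 are -3, 2.
y_h = C₁e^(-3x) + C₂e^(2x).
Forcing exponent 3 is not a characteristic root; try y_p = Ae^(3x).
Substitute: A·(9 + (1)·3 + (-6)) = A·6 = 1, so A = 1/6.
General solution: y = C₁e^(-3x) + C₂e^(2x) + (1/6)e^(3x).


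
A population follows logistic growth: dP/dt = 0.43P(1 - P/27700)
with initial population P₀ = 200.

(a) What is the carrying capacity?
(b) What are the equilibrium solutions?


Logistic ODE dP/dt = 0.43P(1 - P/27700) has equilibria where dP/dt = 0, i.e. P = 0 or P = 27700.
The coefficient (1 - P/K) = 0 when P = K, identifying K = 27700 as the carrying capacity.
(a) K = 27700; (b) equilibria P = 0 and P = 27700.


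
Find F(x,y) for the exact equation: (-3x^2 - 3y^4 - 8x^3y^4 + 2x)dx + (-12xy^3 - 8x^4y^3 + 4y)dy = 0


Check exactness: ∂M/∂y = -12y^3 - 32x^3y^3 and ∂N/∂x = -12y^3 - 32x^3y^3; equal, so the equation is exact.
Integrate M with respect to x (treating y as constant): ∫M dx = -x^3 - 3xy^4 - 2x^4y^4 + x^2 + h(y).
Differentiate w.r.t. y and set equal to N: the x-dependent terms already match, leaving h'(y) = 4y. Integrate: h(y) = 2y^2.
So F(x,y) = -x^3 - 3xy^4 - 2x^4y^4 + 2y^2 + x^2.
General solution: -x^3 - 3xy^4 - 2x^4y^4 + 2y^2 + x^2 = C.


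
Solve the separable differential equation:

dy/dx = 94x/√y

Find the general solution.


Separate: √y dy = 94x dx.
Integrate: (2/3)y^(3/2) = 47x² + C.


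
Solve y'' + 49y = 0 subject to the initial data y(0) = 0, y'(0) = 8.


Characteristic roots of r² + 49 = 0 are ±7i, so y = C₁cos(7x) + C₂sin(7x).
Apply y(0) = 0: C₁ = 0. Differentiate and apply y'(0) = 8: 7·C₂ = 8, so C₂ = 8/7.
Particular solution: y = (8/7)sin(7x).


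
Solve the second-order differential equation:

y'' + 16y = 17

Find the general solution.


Homogeneous part: r² + 16 = 0 ⇒ r = ±4i, so y_h = C₁cos(4x) + C₂sin(4x).
Try constant y_p = A; plug in: 16A = 17 ⇒ A = 17/16.
General solution: y = C₁cos(4x) + C₂sin(4x) + 17/16.


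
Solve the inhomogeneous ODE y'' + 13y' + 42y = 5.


Characteristic roots of r² + 13r + 42 = 0 are -6, -7.
y_h = C₁e^(-6x) + C₂e^(-7x).
Constant forcing; try y_p = A. Then 42A = 5 ⇒ A = 5/42.
General solution: y = C₁e^(-6x) + C₂e^(-7x) + 5/42.


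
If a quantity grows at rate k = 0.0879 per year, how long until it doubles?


Exponential growth: P(t) = P₀ e^(0.0879t). Set P(t)/P₀ = 2: e^(0.0879t) = 2.
Solve: t = ln(2)/0.0879 ≈ 7.89 years.


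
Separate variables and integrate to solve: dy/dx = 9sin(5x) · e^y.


Separate: e^(-y) dy = 9sin(5x) dx.
Integrate: -e^(-y) = -(9/5)cos(5x) + C₀.
Rearrange: e^(-y) = (9/5)cos(5x) + C.


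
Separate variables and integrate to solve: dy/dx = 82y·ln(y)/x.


Separate: dy/[y ln(y)] = 82 dx/x.
Substitute u = ln(y): du/u = 82 dx/x.
Integrate: ln|ln(y)| = 82ln|x| + C₀, hence ln(y) = C·x^82.


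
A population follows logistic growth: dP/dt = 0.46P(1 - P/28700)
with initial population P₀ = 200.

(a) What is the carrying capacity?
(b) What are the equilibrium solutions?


Logistic ODE dP/dt = 0.46P(1 - P/28700) has equilibria where dP/dt = 0, i.e. P = 0 or P = 28700.
The coefficient (1 - P/K) = 0 when P = K, identifying K = 28700 as the carrying capacity.
(a) K = 28700; (b) equilibria P = 0 and P = 28700.


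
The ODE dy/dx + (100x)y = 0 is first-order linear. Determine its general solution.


P(x) = 100x ⇒ μ = e^(50x²).
Q(x) = 0 so μ y is constant: y = Ce^(-50x²).


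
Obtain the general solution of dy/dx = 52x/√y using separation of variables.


Separate: √y dy = 52x dx.
Integrate: (2/3)y^(3/2) = 26x² + C.


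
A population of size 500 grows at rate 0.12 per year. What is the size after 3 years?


The ODE dP/dt = 0.12P has solution P(t) = P(0)e^(0.12t).
Substitute P(0) = 500 and t = 3: P(3) = 500 e^(0.36) ≈ 717.


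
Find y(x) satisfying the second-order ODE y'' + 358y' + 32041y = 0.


Characteristic equation: r² + 358r + 32041 = 0, i.e. (r + 179)² = 0.
Repeated root r = -179; include an x factor for the second linearly independent solution.
General solution: y = (C₁ + C₂x)e^(-179x).


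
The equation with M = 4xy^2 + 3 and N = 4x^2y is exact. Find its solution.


Check exactness: ∂M/∂y = 8xy and ∂N/∂x = 8xy; equal, so the equation is exact.
Integrate M with respect to x (treating y as constant): ∫M dx = 2x^2y^2 + 3x + h(y).
Differentiate w.r.t. y and set equal to N: all terms match, so h'(y) = 0 and h is a constant absorbed into C.
General solution: 2x^2y^2 + 3x = C.


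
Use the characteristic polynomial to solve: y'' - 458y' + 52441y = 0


Characteristic equation: r² - 458r + 52441 = 0, i.e. (r - 229)² = 0.
Repeated root r = 229; include an x factor for the second linearly independent solution.
General solution: y = (C₁ + C₂x)e^(229x).


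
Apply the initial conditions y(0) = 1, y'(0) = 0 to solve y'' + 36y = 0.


Characteristic roots of r² + 36 = 0 are ±6i, so y = C₁cos(6x) + C₂sin(6x).
Apply y(0) = 1: C₁ = 1. Differentiate and apply y'(0) = 0: 6·C₂ = 0, so C₂ = 0.
Particular solution: y = cos(6x).


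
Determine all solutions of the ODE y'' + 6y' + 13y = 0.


Characteristic equation: r² + 6r + 13 = 0.
Discriminant is negative; roots r = -3 ± 2i (complex conjugate pair).
General solution uses e^(α x)(C₁ cos(β x) + C₂ sin(β x)): y = e^(-3x)(C₁cos(2x) + C₂sin(2x)).


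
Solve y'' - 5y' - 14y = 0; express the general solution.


Characteristic equation: r² - 5r - 14 = 0.
Factor: (r + 2)(r - 7) = 0 ⇒ r = -2, 7 (distinct real).
General solution: y = C₁e^(-2x) + C₂e^(7x).


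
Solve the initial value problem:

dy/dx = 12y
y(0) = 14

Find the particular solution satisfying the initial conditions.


General solution of y' = 12y is y = Ce^(12x).
Apply y(0) = 14: C = 14.
Particular solution: y = 14e^(12x).


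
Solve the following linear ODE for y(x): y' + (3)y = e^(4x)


P(x) = 3 ⇒ μ = e^(3x).
(μ y)' = e^(7x) ⇒ μ y = e^(7x)/7 + C.
Divide by μ: y = (1/7)e^(4x) + Ce^(-3x).


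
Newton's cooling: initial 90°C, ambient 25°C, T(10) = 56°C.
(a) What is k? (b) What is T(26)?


Newton's law: T(t) = T_a + (T₀ - T_a)e^(-kt).
(a) Use T(10) = 56: (56 - 25)/(90 - 25) = e^(-k·10), so k = -ln(0.477)/10 ≈ 0.0740.
(b) Apply k to t = 26: T(26) = 25 + (65)e^(-1.925) ≈ 34.5°C.


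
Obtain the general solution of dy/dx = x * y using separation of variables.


Separate variables: dy/y = x dx.
Integrate: ln|y| = (1/2)x^2 + C₀.
Exponentiate: y = Ce^((1/2)x^2).


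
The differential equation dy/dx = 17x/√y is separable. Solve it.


Separate: √y dy = 17x dx.
Integrate: (2/3)y^(3/2) = (17/2)x² + C.


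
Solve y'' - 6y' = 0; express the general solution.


Characteristic equation: r² - 6r = 0.
Factor: (r - 6)(r - 0) = 0 ⇒ r = 6, 0 (distinct real).
General solution: y = C₁e^(6x) + C₂.


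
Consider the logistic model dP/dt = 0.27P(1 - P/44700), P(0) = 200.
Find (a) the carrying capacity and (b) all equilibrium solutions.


Logistic ODE dP/dt = 0.27P(1 - P/44700) has equilibria where dP/dt = 0, i.e. P = 0 or P = 44700.
The coefficient (1 - P/K) = 0 when P = K, identifying K = 44700 as the carrying capacity.
(a) K = 44700; (b) equilibria P = 0 and P = 44700.


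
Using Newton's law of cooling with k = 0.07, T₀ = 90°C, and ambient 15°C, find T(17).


Newton's law: dT/dt = -k(T - T_a) has solution T(t) = T_a + (T₀ - T_a)e^(-kt).
Plug in T_a = 15, T₀ = 90, k = 0.07, t = 17: T(17) = 15 + (75)e^(-1.19) ≈ 37.8°C.


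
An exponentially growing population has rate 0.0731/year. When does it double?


Exponential growth: P(t) = P₀ e^(0.0731t). Set P(t)/P₀ = 2: e^(0.0731t) = 2.
Solve: t = ln(2)/0.0731 ≈ 9.48 years.


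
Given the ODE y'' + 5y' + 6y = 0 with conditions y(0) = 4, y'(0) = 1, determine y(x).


Characteristic roots of r² + 5r + 6 = 0 are -2, -3.
General solution y = c₁ e^(-2x) + c₂ e^(-3x).
Apply y(0) = 4: c₁ + c₂ = 4. Apply y'(0) = 1: -2 c₁ - 3 c₂ = 1.
Solve: c₁ = 13, c₂ = -9.
Particular solution: y = 13e^(-2x) - 9e^(-3x).


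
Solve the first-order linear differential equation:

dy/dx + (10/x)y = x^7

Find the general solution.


P(x) = 10/x ⇒ μ = x^10.
(x^10 y)' = x^17 ⇒ x^10 y = x^18/(18) + C.
Solve for y: y = (1/18)x^8 + C/x^10.


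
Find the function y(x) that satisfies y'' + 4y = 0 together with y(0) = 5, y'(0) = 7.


Characteristic roots of r² + 4 = 0 are ±2i, so y = C₁cos(2x) + C₂sin(2x).
Apply y(0) = 5: C₁ = 5. Differentiate and apply y'(0) = 7: 2·C₂ = 7, so C₂ = 7/2.
Particular solution: y = 5cos(2x) + (7/2)sin(2x).


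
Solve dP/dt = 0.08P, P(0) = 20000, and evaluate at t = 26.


The ODE dP/dt = 0.08P has solution P(t) = P(0)e^(0.08t).
Substitute P(0) = 20000 and t = 26: P(26) = 20000 e^(2.08) ≈ 160089.


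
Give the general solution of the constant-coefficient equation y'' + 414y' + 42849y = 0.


Characteristic equation: r² + 414r + 42849 = 0, i.e. (r + 207)² = 0.
Repeated root r = -207; include an x factor for the second linearly independent solution.
General solution: y = (C₁ + C₂x)e^(-207x).


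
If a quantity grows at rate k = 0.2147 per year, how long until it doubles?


Exponential growth: P(t) = P₀ e^(0.2147t). Set P(t)/P₀ = 2: e^(0.2147t) = 2.
Solve: t = ln(2)/0.2147 ≈ 3.23 years.


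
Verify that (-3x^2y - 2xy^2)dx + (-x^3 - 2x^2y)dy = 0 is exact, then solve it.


Check exactness: ∂M/∂y = -3x^2 - 4xy and ∂N/∂x = -3x^2 - 4xy; equal, so the equation is exact.
Integrate M with respect to x (treating y as constant): ∫M dx = -x^3y - x^2y^2 + h(y).
Differentiate w.r.t. y and set equal to N: all terms match, so h'(y) = 0 and h is a constant absorbed into C.
General solution: -x^3y - x^2y^2 = C.


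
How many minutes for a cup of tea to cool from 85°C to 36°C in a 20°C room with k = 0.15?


From T(t) = T_a + (T₀ - T_a)e^(-kt), set T(t) = 36:
(36 - 20) / (85 - 20) = e^(-0.15t), so t = -ln(0.246)/0.15 ≈ 9.3 minutes.


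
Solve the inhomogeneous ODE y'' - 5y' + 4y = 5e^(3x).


Characteristic roots of r² - 5r + 4 = 0 are 1, 4.
y_h = C₁e^(x) + C₂e^(4x).
Forcing exponent 3 is not a characteristic root; try y_p = Ae^(3x).
Substitute: A·(9 + (-5)·3 + (4)) = A·-2 = 5, so A = -5/2.
General solution: y = C₁e^(x) + C₂e^(4x) - (5/2)e^(3x).


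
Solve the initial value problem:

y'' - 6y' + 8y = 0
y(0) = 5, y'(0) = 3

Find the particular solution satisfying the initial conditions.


Characteristic roots of r² - 6r + 8 = 0 are 2, 4.
General solution y = c₁ e^(2x) + c₂ e^(4x).
Apply y(0) = 5: c₁ + c₂ = 5. Apply y'(0) = 3: 2 c₁ + 4 c₂ = 3.
Solve: c₁ = 17/2, c₂ = -7/2.
Particular solution: y = (17/2)e^(2x) - (7/2)e^(4x).


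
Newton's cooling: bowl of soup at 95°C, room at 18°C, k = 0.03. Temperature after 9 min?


Newton's law: dT/dt = -k(T - T_a) has solution T(t) = T_a + (T₀ - T_a)e^(-kt).
Plug in T_a = 18, T₀ = 95, k = 0.03, t = 9: T(9) = 18 + (77)e^(-0.27) ≈ 76.8°C.


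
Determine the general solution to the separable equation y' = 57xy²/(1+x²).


Separate: dy/y² = 57x/(1+x²) dx.
Integrate LHS: ∫ dy/y² = -1/y.
Integrate RHS via u = 1+x²: (57/2)ln(1+x²) + C.
Result: -1/y = (57/2)ln(1+x²) + C.


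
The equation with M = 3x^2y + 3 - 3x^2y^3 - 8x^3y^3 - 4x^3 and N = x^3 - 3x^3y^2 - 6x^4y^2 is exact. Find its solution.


Check exactness: ∂M/∂y = 3x^2 - 9x^2y^2 - 24x^3y^2 and ∂N/∂x = 3x^2 - 9x^2y^2 - 24x^3y^2; equal, so the equation is exact.
Integrate M with respect to x (treating y as constant): ∫M dx = x^3y + 3x - x^3y^3 - 2x^4y^3 - x^4 + h(y).
Differentiate w.r.t. y and set equal to N: all terms match, so h'(y) = 0 and h is a constant absorbed into C.
General solution: x^3y + 3x - x^3y^3 - 2x^4y^3 - x^4 = C.


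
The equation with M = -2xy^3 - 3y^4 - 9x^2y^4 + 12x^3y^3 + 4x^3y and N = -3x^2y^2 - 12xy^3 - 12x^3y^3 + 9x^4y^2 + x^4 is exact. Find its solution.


Check exactness: ∂M/∂y = -6xy^2 - 12y^3 - 36x^2y^3 + 36x^3y^2 + 4x^3 and ∂N/∂x = -6xy^2 - 12y^3 - 36x^2y^3 + 36x^3y^2 + 4x^3; equal, so the equation is exact.
Integrate M with respect to x (treating y as constant): ∫M dx = -x^2y^3 - 3xy^4 - 3x^3y^4 + 3x^4y^3 + x^4y + h(y).
Differentiate w.r.t. y and set equal to N: all terms match, so h'(y) = 0 and h is a constant absorbed into C.
General solution: -x^2y^3 - 3xy^4 - 3x^3y^4 + 3x^4y^3 + x^4y = C.


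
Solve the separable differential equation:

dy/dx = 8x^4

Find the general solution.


Integrate both sides with respect to x: y = ∫ 8x^4 dx = (8/5)x^5 + C.


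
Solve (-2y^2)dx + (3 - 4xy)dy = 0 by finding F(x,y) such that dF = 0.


Check exactness: ∂M/∂y = -4y and ∂N/∂x = -4y; equal, so the equation is exact.
Integrate M with respect to x (treating y as constant): ∫M dx = -2xy^2 + h(y).
Differentiate w.r.t. y and set equal to N: the x-dependent terms already match, leaving h'(y) = 3. Integrate: h(y) = 3y.
So F(x,y) = 3y - 2xy^2.
General solution: 3y - 2xy^2 = C.


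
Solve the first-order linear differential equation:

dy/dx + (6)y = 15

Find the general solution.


P(x) = 6, Q(x) = 15; integrating factor μ = e^(6x).
(μ y)' = 15e^(6x) ⇒ μ y = (5/2)e^(6x) + C.
Divide by μ: y = 5/2 + Ce^(-6x).


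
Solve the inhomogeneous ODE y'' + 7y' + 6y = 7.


Characteristic roots of r² + 7r + 6 = 0 are -1, -6.
y_h = C₁e^(-x) + C₂e^(-6x).
Constant forcing; try y_p = A. Then 6A = 7 ⇒ A = 7/6.
General solution: y = C₁e^(-x) + C₂e^(-6x) + 7/6.


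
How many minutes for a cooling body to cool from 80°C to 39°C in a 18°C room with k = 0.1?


From T(t) = T_a + (T₀ - T_a)e^(-kt), set T(t) = 39:
(39 - 18) / (80 - 18) = e^(-0.1t), so t = -ln(0.339)/0.1 ≈ 10.8 minutes.


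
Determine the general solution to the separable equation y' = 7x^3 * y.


Separate variables: dy/y = 7x^3 dx.
Integrate: ln|y| = (7/4)x^4 + C₀.
Exponentiate: y = Ce^((7/4)x^4).


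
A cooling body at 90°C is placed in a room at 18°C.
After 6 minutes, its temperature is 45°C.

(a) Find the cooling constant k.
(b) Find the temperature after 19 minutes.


Newton's law: T(t) = T_a + (T₀ - T_a)e^(-kt).
(a) Use T(6) = 45: (45 - 18)/(90 - 18) = e^(-k·6), so k = -ln(0.375)/6 ≈ 0.1635.
(b) Apply k to t = 19: T(19) = 18 + (72)e^(-3.106) ≈ 21.2°C.


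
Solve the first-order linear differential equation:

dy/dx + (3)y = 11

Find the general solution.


P(x) = 3, Q(x) = 11; integrating factor μ = e^(3x).
(μ y)' = 11e^(3x) ⇒ μ y = (11/3)e^(3x) + C.
Divide by μ: y = 11/3 + Ce^(-3x).


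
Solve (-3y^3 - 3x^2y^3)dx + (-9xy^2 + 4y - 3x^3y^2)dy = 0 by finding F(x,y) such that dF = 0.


Check exactness: ∂M/∂y = -9y^2 - 9x^2y^2 and ∂N/∂x = -9y^2 - 9x^2y^2; equal, so the equation is exact.
Integrate M with respect to x (treating y as constant): ∫M dx = -3xy^3 - x^3y^3 + h(y).
Differentiate w.r.t. y and set equal to N: the x-dependent terms already match, leaving h'(y) = 4y. Integrate: h(y) = 2y^2.
So F(x,y) = -3xy^3 + 2y^2 - x^3y^3.
General solution: -3xy^3 + 2y^2 - x^3y^3 = C.


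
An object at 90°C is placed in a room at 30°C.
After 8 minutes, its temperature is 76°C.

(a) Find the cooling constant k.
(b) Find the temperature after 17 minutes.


Newton's law: T(t) = T_a + (T₀ - T_a)e^(-kt).
(a) Use T(8) = 76: (76 - 30)/(90 - 30) = e^(-k·8), so k = -ln(0.767)/8 ≈ 0.0332.
(b) Apply k to t = 17: T(17) = 30 + (60)e^(-0.565) ≈ 64.1°C.


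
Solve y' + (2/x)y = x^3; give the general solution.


P(x) = 2/x ⇒ μ = x^2.
(x^2 y)' = x^2·x^3 = x^5.
Integrate: x^2 y = x^6/(6) + C.
Solve for y: y = (1/6)x^4 + C/x^2.


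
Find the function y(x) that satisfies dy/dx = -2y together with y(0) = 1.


General solution of y' = -2y is y = Ce^(-2x).
Apply y(0) = 1: C = 1.
Particular solution: y = e^(-2x).


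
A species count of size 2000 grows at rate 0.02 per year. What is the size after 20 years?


The ODE dP/dt = 0.02P has solution P(t) = P(0)e^(0.02t).
Substitute P(0) = 2000 and t = 20: P(20) = 2000 e^(0.40) ≈ 2984.


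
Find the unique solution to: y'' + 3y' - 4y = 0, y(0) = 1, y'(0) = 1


Characteristic roots of r² + 3r - 4 = 0 are 1, -4.
General solution y = c₁ e^(x) + c₂ e^(-4x).
Apply y(0) = 1: c₁ + c₂ = 1. Apply y'(0) = 1: 1 c₁ - 4 c₂ = 1.
Solve: c₁ = 1, c₂ = 0.
Particular solution: y = e^(x) + 0e^(-4x).


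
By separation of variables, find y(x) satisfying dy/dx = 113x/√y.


Separate: √y dy = 113x dx.
Integrate: (2/3)y^(3/2) = (113/2)x² + C.


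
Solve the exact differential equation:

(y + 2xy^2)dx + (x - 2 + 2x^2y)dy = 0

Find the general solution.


Check exactness: ∂M/∂y = 1 + 4xy and ∂N/∂x = 1 + 4xy; equal, so the equation is exact.
Integrate M with respect to x (treating y as constant): ∫M dx = xy + x^2y^2 + h(y).
Differentiate w.r.t. y and set equal to N: the x-dependent terms already match, leaving h'(y) = -2. Integrate: h(y) = -2y.
So F(x,y) = xy - 2y + x^2y^2.
General solution: xy - 2y + x^2y^2 = C.


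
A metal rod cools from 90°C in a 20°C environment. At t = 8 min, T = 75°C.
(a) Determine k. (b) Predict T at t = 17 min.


Newton's law: T(t) = T_a + (T₀ - T_a)e^(-kt).
(a) Use T(8) = 75: (75 - 20)/(90 - 20) = e^(-k·8), so k = -ln(0.786)/8 ≈ 0.0301.
(b) Apply k to t = 17: T(17) = 20 + (70)e^(-0.512) ≈ 61.9°C.


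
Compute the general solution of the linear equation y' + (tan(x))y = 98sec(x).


P(x) = tan(x) ⇒ μ = e^(∫tan(x)dx) = sec(x).
(sec(x) y)' = 98sec²(x) ⇒ sec(x) y = 98tan(x) + C.
Multiply by cos(x): y = 98sin(x) + C·cos(x).


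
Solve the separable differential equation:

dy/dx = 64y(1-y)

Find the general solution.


Separate: dy/[y(1-y)] = 64 dx.
Partial fractions: 1/[y(1-y)] = 1/y + 1/(1-y).
Integrate: ln|y/(1-y)| = 64x + C₀.
Solve for y: y = 1/(1 + Ce^(-64x)).


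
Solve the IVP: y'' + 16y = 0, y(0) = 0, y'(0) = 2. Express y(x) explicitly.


Characteristic roots of r² + 16 = 0 are ±4i, so y = C₁cos(4x) + C₂sin(4x).
Apply y(0) = 0: C₁ = 0. Differentiate and apply y'(0) = 2: 4·C₂ = 2, so C₂ = 1/2.
Particular solution: y = (1/2)sin(4x).


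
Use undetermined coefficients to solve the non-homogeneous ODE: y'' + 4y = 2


Homogeneous part: r² + 4 = 0 ⇒ r = ±2i, so y_h = C₁cos(2x) + C₂sin(2x).
Try constant y_p = A; plug in: 4A = 2 ⇒ A = 1/2.
General solution: y = C₁cos(2x) + C₂sin(2x) + 1/2.


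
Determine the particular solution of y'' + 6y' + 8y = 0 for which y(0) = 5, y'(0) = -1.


Characteristic roots of r² + 6r + 8 = 0 are -2, -4.
General solution y = c₁ e^(-2x) + c₂ e^(-4x).
Apply y(0) = 5: c₁ + c₂ = 5. Apply y'(0) = -1: -2 c₁ - 4 c₂ = -1.
Solve: c₁ = 19/2, c₂ = -9/2.
Particular solution: y = (19/2)e^(-2x) - (9/2)e^(-4x).


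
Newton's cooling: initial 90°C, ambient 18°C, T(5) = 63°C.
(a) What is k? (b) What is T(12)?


Newton's law: T(t) = T_a + (T₀ - T_a)e^(-kt).
(a) Use T(5) = 63: (63 - 18)/(90 - 18) = e^(-k·5), so k = -ln(0.625)/5 ≈ 0.0940.
(b) Apply k to t = 12: T(12) = 18 + (72)e^(-1.128) ≈ 41.3°C.


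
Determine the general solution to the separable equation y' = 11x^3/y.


Separate variables: y dy = 11x^3 dx.
Integrate both sides: y²/2 = (11/4)x^4 + C₀.
Multiply by 2: y² = (11/2)x^4 + C.


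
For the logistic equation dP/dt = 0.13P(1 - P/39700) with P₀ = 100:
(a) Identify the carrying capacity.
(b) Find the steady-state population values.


Logistic ODE dP/dt = 0.13P(1 - P/39700) has equilibria where dP/dt = 0, i.e. P = 0 or P = 39700.
The coefficient (1 - P/K) = 0 when P = K, identifying K = 39700 as the carrying capacity.
(a) K = 39700; (b) equilibria P = 0 and P = 39700.


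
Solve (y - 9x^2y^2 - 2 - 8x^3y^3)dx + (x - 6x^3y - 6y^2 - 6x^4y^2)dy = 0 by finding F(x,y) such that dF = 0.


Check exactness: ∂M/∂y = 1 - 18x^2y - 24x^3y^2 and ∂N/∂x = 1 - 18x^2y - 24x^3y^2; equal, so the equation is exact.
Integrate M with respect to x (treating y as constant): ∫M dx = xy - 3x^3y^2 - 2x - 2x^4y^3 + h(y).
Differentiate w.r.t. y and set equal to N: the x-dependent terms already match, leaving h'(y) = -6y^2. Integrate: h(y) = -2y^3.
So F(x,y) = xy - 3x^3y^2 - 2x - 2y^3 - 2x^4y^3.
General solution: xy - 3x^3y^2 - 2x - 2y^3 - 2x^4y^3 = C.


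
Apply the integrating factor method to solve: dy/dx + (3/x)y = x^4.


P(x) = 3/x ⇒ μ = x^3.
(x^3 y)' = x^3·x^4 = x^7.
Integrate: x^3 y = x^8/(8) + C.
Solve for y: y = (1/8)x^5 + C/x^3.


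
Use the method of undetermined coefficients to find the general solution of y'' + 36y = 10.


Homogeneous part: r² + 36 = 0 ⇒ r = ±6i, so y_h = C₁cos(6x) + C₂sin(6x).
Try constant y_p = A; plug in: 36A = 10 ⇒ A = 5/18.
General solution: y = C₁cos(6x) + C₂sin(6x) + 5/18.


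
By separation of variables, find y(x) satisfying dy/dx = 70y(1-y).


Separate: dy/[y(1-y)] = 70 dx.
Partial fractions: 1/[y(1-y)] = 1/y + 1/(1-y).
Integrate: ln|y/(1-y)| = 70x + C₀.
Solve for y: y = 1/(1 + Ce^(-70x)).


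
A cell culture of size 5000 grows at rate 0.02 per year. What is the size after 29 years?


The ODE dP/dt = 0.02P has solution P(t) = P(0)e^(0.02t).
Substitute P(0) = 5000 and t = 29: P(29) = 5000 e^(0.58) ≈ 8930.


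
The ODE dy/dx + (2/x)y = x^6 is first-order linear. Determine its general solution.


P(x) = 2/x ⇒ μ = x^2.
(x^2 y)' = x^2·x^6 = x^8.
Integrate: x^2 y = x^9/(9) + C.
Solve for y: y = (1/9)x^7 + C/x^2.


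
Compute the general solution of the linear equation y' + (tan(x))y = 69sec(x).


P(x) = tan(x) ⇒ μ = e^(∫tan(x)dx) = sec(x).
(sec(x) y)' = 69sec²(x) ⇒ sec(x) y = 69tan(x) + C.
Multiply by cos(x): y = 69sin(x) + C·cos(x).


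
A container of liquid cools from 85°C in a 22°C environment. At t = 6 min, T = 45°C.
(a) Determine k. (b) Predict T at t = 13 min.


Newton's law: T(t) = T_a + (T₀ - T_a)e^(-kt).
(a) Use T(6) = 45: (45 - 22)/(85 - 22) = e^(-k·6), so k = -ln(0.365)/6 ≈ 0.1679.
(b) Apply k to t = 13: T(13) = 22 + (63)e^(-2.183) ≈ 29.1°C.


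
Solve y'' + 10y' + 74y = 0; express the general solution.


Characteristic equation: r² + 10r + 74 = 0.
Discriminant is negative; roots r = -5 ± 7i (complex conjugate pair).
General solution uses e^(α x)(C₁ cos(β x) + C₂ sin(β x)): y = e^(-5x)(C₁cos(7x) + C₂sin(7x)).


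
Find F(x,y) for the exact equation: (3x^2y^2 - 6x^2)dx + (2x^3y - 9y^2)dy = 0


Check exactness: ∂M/∂y = 6x^2y and ∂N/∂x = 6x^2y; equal, so the equation is exact.
Integrate M with respect to x (treating y as constant): ∫M dx = x^3y^2 - 2x^3 + h(y).
Differentiate w.r.t. y and set equal to N: the x-dependent terms already match, leaving h'(y) = -9y^2. Integrate: h(y) = -3y^3.
So F(x,y) = x^3y^2 - 2x^3 - 3y^3.
General solution: x^3y^2 - 2x^3 - 3y^3 = C.


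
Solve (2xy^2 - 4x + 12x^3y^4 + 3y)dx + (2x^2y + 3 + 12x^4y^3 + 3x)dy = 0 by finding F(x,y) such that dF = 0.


Check exactness: ∂M/∂y = 4xy + 48x^3y^3 + 3 and ∂N/∂x = 4xy + 48x^3y^3 + 3; equal, so the equation is exact.
Integrate M with respect to x (treating y as constant): ∫M dx = x^2y^2 - 2x^2 + 3x^4y^4 + 3xy + h(y).
Differentiate w.r.t. y and set equal to N: the x-dependent terms already match, leaving h'(y) = 3. Integrate: h(y) = 3y.
So F(x,y) = x^2y^2 - 2x^2 + 3y + 3x^4y^4 + 3xy.
General solution: x^2y^2 - 2x^2 + 3y + 3x^4y^4 + 3xy = C.


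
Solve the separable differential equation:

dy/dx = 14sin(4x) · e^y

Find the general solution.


Separate: e^(-y) dy = 14sin(4x) dx.
Integrate: -e^(-y) = -(7/2)cos(4x) + C₀.
Rearrange: e^(-y) = (7/2)cos(4x) + C.


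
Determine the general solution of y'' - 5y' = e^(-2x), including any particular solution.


Characteristic roots of r² - 5r = 0 are 0, 5.
y_h = C₁ + C₂e^(5x).
Forcing exponent -2 is not a characteristic root; try y_p = Ae^(-2x).
Substitute: A·(4 + (-5)·-2 + (0)) = A·14 = 1, so A = 1/14.
General solution: y = C₁ + C₂e^(5x) + (1/14)e^(-2x).


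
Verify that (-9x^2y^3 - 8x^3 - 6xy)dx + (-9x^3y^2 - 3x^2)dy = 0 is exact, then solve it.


Check exactness: ∂M/∂y = -27x^2y^2 - 6x and ∂N/∂x = -27x^2y^2 - 6x; equal, so the equation is exact.
Integrate M with respect to x (treating y as constant): ∫M dx = -3x^3y^3 - 2x^4 - 3x^2y + h(y).
Differentiate w.r.t. y and set equal to N: all terms match, so h'(y) = 0 and h is a constant absorbed into C.
General solution: -3x^3y^3 - 2x^4 - 3x^2y = C.


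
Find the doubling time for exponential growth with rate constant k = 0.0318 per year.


Exponential growth: P(t) = P₀ e^(0.0318t). Set P(t)/P₀ = 2: e^(0.0318t) = 2.
Solve: t = ln(2)/0.0318 ≈ 21.80 years.


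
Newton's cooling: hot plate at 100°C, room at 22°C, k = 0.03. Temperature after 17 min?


Newton's law: dT/dt = -k(T - T_a) has solution T(t) = T_a + (T₀ - T_a)e^(-kt).
Plug in T_a = 22, T₀ = 100, k = 0.03, t = 17: T(17) = 22 + (78)e^(-0.51) ≈ 68.8°C.


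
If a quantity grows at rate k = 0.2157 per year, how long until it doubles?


Exponential growth: P(t) = P₀ e^(0.2157t). Set P(t)/P₀ = 2: e^(0.2157t) = 2.
Solve: t = ln(2)/0.2157 ≈ 3.21 years.


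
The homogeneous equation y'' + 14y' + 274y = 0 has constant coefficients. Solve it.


Characteristic equation: r² + 14r + 274 = 0.
Discriminant is negative; roots r = -7 ± 15i (complex conjugate pair).
General solution uses e^(α x)(C₁ cos(β x) + C₂ sin(β x)): y = e^(-7x)(C₁cos(15x) + C₂sin(15x)).


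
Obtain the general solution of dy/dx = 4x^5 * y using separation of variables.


Separate variables: dy/y = 4x^5 dx.
Integrate: ln|y| = (2/3)x^6 + C₀.
Exponentiate: y = Ce^((2/3)x^6).


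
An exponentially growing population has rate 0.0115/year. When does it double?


Exponential growth: P(t) = P₀ e^(0.0115t). Set P(t)/P₀ = 2: e^(0.0115t) = 2.
Solve: t = ln(2)/0.0115 ≈ 60.27 years.


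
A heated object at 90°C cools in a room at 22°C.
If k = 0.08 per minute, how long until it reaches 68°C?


From T(t) = T_a + (T₀ - T_a)e^(-kt), set T(t) = 68:
(68 - 22) / (90 - 22) = e^(-0.08t), so t = -ln(0.676)/0.08 ≈ 4.9 minutes.


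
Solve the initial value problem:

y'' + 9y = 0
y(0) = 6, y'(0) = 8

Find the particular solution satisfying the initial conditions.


Characteristic roots of r² + 9 = 0 are ±3i, so y = C₁cos(3x) + C₂sin(3x).
Apply y(0) = 6: C₁ = 6. Differentiate and apply y'(0) = 8: 3·C₂ = 8, so C₂ = 8/3.
Particular solution: y = 6cos(3x) + (8/3)sin(3x).


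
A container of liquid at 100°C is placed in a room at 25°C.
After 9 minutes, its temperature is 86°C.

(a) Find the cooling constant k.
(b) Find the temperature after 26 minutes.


Newton's law: T(t) = T_a + (T₀ - T_a)e^(-kt).
(a) Use T(9) = 86: (86 - 25)/(100 - 25) = e^(-k·9), so k = -ln(0.813)/9 ≈ 0.0230.
(b) Apply k to t = 26: T(26) = 25 + (75)e^(-0.597) ≈ 66.3°C.


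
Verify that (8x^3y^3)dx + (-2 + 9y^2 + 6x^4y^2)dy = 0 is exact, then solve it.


Check exactness: ∂M/∂y = 24x^3y^2 and ∂N/∂x = 24x^3y^2; equal, so the equation is exact.
Integrate M with respect to x (treating y as constant): ∫M dx = 2x^4y^3 + h(y).
Differentiate w.r.t. y and set equal to N: the x-dependent terms already match, leaving h'(y) = -2 + 9y^2. Integrate: h(y) = -2y + 3y^3.
So F(x,y) = -2y + 3y^3 + 2x^4y^3.
General solution: -2y + 3y^3 + 2x^4y^3 = C.


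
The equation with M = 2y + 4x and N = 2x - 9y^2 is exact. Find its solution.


Check exactness: ∂M/∂y = 2 and ∂N/∂x = 2; equal, so the equation is exact.
Integrate M with respect to x (treating y as constant): ∫M dx = 2xy + 2x^2 + h(y).
Differentiate w.r.t. y and set equal to N: the x-dependent terms already match, leaving h'(y) = -9y^2. Integrate: h(y) = -3y^3.
So F(x,y) = 2xy + 2x^2 - 3y^3.
General solution: 2xy + 2x^2 - 3y^3 = C.


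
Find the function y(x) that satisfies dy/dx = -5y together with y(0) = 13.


General solution of y' = -5y is y = Ce^(-5x).
Apply y(0) = 13: C = 13.
Particular solution: y = 13e^(-5x).


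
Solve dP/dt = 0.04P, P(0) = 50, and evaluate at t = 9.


The ODE dP/dt = 0.04P has solution P(t) = P(0)e^(0.04t).
Substitute P(0) = 50 and t = 9: P(9) = 50 e^(0.36) ≈ 72.
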